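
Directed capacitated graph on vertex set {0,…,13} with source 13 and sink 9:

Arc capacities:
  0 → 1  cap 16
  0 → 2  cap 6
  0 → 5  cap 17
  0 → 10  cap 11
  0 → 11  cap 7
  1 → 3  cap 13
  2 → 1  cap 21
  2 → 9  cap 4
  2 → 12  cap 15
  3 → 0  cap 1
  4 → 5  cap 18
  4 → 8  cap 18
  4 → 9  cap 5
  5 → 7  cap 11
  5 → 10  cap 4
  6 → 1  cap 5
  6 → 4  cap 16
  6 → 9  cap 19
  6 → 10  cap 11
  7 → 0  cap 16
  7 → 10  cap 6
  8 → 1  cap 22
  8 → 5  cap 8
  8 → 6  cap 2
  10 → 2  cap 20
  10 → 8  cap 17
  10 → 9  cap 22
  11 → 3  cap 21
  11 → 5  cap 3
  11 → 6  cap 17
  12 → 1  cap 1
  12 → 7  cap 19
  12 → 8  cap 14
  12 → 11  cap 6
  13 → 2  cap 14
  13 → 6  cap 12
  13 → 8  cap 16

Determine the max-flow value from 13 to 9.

augment #1: 13→2→9 bottleneck 4, total now 4
augment #2: 13→6→9 bottleneck 12, total now 16
augment #3: 13→8→6→9 bottleneck 2, total now 18
augment #4: 13→8→5→10→9 bottleneck 4, total now 22
augment #5: 13→2→12→7→10→9 bottleneck 6, total now 28
augment #6: 13→2→12→11→6→9 bottleneck 4, total now 32
augment #7: 13→8→1→3→0→10→9 bottleneck 1, total now 33
augment #8: 13→8→5→7→0→10→9 bottleneck 4, total now 37

Maximum flow value: 37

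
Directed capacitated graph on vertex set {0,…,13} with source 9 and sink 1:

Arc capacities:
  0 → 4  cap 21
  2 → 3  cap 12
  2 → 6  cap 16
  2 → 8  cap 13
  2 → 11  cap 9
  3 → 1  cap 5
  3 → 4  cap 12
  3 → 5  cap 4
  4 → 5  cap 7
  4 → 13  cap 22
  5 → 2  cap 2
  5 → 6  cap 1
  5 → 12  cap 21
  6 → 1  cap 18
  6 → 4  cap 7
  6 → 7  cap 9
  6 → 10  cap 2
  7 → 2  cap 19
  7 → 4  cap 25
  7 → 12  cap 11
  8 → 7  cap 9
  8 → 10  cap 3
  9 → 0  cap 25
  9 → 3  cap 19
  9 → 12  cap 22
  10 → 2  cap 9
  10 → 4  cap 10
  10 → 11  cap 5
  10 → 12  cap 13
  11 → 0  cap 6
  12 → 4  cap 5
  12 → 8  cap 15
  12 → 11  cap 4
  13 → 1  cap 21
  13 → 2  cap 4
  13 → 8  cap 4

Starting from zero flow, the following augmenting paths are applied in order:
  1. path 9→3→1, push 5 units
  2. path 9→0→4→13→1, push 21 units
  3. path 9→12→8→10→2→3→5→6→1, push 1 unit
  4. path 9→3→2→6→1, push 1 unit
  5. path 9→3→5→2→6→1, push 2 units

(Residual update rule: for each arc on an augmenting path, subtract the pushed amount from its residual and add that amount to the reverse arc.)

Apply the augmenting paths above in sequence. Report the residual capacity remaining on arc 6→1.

after path 1 (9→3→1, push 5): res(6,1)=18
after path 2 (9→0→4→13→1, push 21): res(6,1)=18
after path 3 (9→12→8→10→2→3→5→6→1, push 1): res(6,1)=17
after path 4 (9→3→2→6→1, push 1): res(6,1)=16
after path 5 (9→3→5→2→6→1, push 2): res(6,1)=14

Residual capacity of (6,1): 14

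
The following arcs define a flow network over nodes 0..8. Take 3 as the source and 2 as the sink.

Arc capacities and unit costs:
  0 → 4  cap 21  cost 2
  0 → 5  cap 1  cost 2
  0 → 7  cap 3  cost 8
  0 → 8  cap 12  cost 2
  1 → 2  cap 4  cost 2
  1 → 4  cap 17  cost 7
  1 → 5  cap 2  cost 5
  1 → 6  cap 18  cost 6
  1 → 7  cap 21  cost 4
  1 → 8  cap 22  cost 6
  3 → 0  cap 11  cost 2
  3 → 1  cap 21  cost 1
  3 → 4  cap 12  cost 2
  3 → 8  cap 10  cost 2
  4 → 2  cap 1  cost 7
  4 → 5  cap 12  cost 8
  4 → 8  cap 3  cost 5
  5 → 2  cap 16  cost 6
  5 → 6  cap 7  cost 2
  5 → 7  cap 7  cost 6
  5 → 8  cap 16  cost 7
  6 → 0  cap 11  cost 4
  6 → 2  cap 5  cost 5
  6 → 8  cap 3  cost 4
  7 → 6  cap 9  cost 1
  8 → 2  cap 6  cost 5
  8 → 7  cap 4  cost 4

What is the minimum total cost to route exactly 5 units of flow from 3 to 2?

shortest-cost path #1: 3→1→2 push 4 @ unit cost 3 (adds 12)
shortest-cost path #2: 3→8→2 push 1 @ unit cost 7 (adds 7)
total cost = 19

Minimum cost for 5 units: 19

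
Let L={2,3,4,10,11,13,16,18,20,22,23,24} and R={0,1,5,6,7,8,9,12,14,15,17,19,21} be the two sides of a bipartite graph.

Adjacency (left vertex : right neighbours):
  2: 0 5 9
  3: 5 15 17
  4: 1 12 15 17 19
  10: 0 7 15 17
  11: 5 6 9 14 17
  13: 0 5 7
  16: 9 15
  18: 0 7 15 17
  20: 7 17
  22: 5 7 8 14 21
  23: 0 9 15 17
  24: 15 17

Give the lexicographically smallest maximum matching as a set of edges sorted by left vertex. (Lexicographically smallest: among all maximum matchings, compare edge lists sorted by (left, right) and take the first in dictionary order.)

|M| = 9 (so the lex-smallest maximum matching has 9 edges)
process left vertices in ascending order; for each, take the smallest-labelled available neighbour that still permits 9 edges overall, or leave it unmatched if none does
lex-smallest matching: {2-0, 3-5, 4-1, 10-7, 11-6, 16-9, 18-15, 20-17, 22-8}

Lex-smallest maximum matching: {(2,0), (3,5), (4,1), (10,7), (11,6), (16,9), (18,15), (20,17), (22,8)}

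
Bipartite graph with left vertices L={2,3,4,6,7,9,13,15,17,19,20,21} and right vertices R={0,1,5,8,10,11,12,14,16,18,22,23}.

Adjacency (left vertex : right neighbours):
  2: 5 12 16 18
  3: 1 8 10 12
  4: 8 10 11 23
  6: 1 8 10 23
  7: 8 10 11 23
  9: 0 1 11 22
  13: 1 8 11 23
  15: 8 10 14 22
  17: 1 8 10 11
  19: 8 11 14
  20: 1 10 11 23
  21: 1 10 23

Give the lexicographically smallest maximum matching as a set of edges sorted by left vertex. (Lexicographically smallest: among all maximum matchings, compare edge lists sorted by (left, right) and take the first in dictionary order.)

Lex-smallest maximum matching: {(2,5), (3,12), (4,8), (6,1), (7,10), (9,0), (13,11), (15,22), (19,14), (20,23)}

|M| = 10 (so the lex-smallest maximum matching has 10 edges)
process left vertices in ascending order; for each, take the smallest-labelled available neighbour that still permits 10 edges overall, or leave it unmatched if none does
lex-smallest matching: {2-5, 3-12, 4-8, 6-1, 7-10, 9-0, 13-11, 15-22, 19-14, 20-23}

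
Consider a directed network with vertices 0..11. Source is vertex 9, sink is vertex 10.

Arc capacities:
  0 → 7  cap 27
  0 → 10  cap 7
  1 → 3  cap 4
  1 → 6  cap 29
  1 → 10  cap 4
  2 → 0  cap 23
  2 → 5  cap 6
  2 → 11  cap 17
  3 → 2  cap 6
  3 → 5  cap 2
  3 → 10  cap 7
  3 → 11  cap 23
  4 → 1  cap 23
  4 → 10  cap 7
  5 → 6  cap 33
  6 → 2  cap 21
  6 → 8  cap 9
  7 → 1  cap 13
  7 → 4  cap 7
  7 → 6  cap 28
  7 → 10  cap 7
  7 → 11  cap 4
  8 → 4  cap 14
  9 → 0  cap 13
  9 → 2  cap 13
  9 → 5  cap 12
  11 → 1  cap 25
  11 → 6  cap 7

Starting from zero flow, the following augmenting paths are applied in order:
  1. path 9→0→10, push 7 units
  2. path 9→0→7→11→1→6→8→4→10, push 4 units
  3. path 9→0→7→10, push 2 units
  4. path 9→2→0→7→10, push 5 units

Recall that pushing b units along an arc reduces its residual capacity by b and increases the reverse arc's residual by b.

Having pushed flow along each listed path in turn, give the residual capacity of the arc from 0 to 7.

after path 1 (9→0→10, push 7): res(0,7)=27
after path 2 (9→0→7→11→1→6→8→4→10, push 4): res(0,7)=23
after path 3 (9→0→7→10, push 2): res(0,7)=21
after path 4 (9→2→0→7→10, push 5): res(0,7)=16

Residual capacity of (0,7): 16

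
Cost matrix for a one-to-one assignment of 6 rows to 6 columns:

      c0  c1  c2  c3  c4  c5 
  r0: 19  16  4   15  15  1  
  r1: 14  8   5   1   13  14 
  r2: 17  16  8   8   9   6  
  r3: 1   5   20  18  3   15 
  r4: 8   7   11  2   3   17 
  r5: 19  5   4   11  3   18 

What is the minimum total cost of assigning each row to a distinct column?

optimal assignment: row0→col5 (cost 1), row1→col3 (cost 1), row2→col2 (cost 8), row3→col0 (cost 1), row4→col4 (cost 3), row5→col1 (cost 5)
total = 1 + 1 + 8 + 1 + 3 + 5 = 19

Minimum assignment cost: 19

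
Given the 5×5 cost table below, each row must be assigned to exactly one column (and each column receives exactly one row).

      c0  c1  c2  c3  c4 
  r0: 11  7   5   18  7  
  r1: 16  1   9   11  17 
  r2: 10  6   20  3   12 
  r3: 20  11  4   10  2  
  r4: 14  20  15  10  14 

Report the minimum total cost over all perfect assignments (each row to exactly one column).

optimal assignment: row0→col2 (cost 5), row1→col1 (cost 1), row2→col3 (cost 3), row3→col4 (cost 2), row4→col0 (cost 14)
total = 5 + 1 + 3 + 2 + 14 = 25

Minimum assignment cost: 25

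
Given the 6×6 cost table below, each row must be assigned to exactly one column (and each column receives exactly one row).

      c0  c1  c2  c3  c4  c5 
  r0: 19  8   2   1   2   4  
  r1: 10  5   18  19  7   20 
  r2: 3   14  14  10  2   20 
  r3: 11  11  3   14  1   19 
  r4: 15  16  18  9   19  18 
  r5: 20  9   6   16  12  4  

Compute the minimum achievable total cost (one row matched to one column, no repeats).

Minimum assignment cost: 24

optimal assignment: row0→col2 (cost 2), row1→col1 (cost 5), row2→col0 (cost 3), row3→col4 (cost 1), row4→col3 (cost 9), row5→col5 (cost 4)
total = 2 + 5 + 3 + 1 + 9 + 4 = 24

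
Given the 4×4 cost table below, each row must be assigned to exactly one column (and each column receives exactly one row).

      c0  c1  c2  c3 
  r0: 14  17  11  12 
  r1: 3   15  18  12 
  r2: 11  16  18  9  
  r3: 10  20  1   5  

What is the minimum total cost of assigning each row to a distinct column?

Minimum assignment cost: 30

optimal assignment: row0→col1 (cost 17), row1→col0 (cost 3), row2→col3 (cost 9), row3→col2 (cost 1)
total = 17 + 3 + 9 + 1 = 30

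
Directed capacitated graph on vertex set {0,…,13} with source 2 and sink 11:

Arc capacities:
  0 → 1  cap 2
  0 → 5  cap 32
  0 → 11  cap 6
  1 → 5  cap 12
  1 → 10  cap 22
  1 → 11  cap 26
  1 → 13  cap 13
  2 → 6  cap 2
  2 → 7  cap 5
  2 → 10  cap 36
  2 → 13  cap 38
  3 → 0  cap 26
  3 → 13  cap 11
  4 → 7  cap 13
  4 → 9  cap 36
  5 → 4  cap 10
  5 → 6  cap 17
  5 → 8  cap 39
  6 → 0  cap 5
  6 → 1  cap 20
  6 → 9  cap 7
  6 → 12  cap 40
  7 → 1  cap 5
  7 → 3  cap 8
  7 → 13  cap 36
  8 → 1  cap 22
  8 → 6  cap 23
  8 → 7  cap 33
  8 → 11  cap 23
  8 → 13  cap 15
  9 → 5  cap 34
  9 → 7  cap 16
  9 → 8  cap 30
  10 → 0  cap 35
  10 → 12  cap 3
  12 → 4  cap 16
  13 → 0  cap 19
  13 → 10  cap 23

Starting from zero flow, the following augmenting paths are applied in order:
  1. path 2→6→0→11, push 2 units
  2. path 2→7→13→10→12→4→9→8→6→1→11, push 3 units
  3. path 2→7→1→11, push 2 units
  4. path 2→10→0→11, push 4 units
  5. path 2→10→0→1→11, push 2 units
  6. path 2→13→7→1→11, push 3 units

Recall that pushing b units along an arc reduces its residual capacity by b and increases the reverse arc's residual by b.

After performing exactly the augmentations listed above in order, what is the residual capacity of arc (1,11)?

after path 1 (2→6→0→11, push 2): res(1,11)=26
after path 2 (2→7→13→10→12→4→9→8→6→1→11, push 3): res(1,11)=23
after path 3 (2→7→1→11, push 2): res(1,11)=21
after path 4 (2→10→0→11, push 4): res(1,11)=21
after path 5 (2→10→0→1→11, push 2): res(1,11)=19
after path 6 (2→13→7→1→11, push 3): res(1,11)=16

Residual capacity of (1,11): 16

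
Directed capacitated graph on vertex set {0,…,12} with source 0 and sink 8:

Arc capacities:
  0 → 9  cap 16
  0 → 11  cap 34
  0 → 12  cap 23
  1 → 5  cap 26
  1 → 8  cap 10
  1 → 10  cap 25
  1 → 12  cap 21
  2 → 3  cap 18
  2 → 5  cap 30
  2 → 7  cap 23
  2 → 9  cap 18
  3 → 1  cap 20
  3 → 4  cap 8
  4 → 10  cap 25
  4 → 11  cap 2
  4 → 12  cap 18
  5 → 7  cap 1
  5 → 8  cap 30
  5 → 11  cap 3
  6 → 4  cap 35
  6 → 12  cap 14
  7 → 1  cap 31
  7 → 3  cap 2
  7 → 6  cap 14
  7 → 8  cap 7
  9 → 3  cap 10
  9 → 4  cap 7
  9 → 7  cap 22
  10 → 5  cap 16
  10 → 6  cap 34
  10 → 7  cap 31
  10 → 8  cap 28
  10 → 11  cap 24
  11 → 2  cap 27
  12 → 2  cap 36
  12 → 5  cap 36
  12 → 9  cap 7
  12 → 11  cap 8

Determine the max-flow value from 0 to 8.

augment #1: 0→9→7→8 bottleneck 7, total now 7
augment #2: 0→12→5→8 bottleneck 23, total now 30
augment #3: 0→9→3→1→8 bottleneck 9, total now 39
augment #4: 0→11→2→5→8 bottleneck 7, total now 46
augment #5: 0→11→2→3→1→8 bottleneck 1, total now 47
augment #6: 0→11→2→3→1→10→8 bottleneck 10, total now 57
augment #7: 0→11→2→3→4→10→8 bottleneck 7, total now 64
augment #8: 0→11→2→7→1→10→8 bottleneck 2, total now 66

Maximum flow value: 66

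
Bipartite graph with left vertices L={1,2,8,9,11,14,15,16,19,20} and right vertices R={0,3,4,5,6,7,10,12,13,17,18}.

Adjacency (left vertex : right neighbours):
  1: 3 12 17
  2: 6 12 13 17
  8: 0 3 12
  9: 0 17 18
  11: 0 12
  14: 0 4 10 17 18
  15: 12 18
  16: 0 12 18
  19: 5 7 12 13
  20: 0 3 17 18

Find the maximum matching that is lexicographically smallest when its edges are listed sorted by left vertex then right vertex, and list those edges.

|M| = 8 (so the lex-smallest maximum matching has 8 edges)
process left vertices in ascending order; for each, take the smallest-labelled available neighbour that still permits 8 edges overall, or leave it unmatched if none does
lex-smallest matching: {1-3, 2-6, 8-0, 9-17, 11-12, 14-4, 15-18, 19-5}

Lex-smallest maximum matching: {(1,3), (2,6), (8,0), (9,17), (11,12), (14,4), (15,18), (19,5)}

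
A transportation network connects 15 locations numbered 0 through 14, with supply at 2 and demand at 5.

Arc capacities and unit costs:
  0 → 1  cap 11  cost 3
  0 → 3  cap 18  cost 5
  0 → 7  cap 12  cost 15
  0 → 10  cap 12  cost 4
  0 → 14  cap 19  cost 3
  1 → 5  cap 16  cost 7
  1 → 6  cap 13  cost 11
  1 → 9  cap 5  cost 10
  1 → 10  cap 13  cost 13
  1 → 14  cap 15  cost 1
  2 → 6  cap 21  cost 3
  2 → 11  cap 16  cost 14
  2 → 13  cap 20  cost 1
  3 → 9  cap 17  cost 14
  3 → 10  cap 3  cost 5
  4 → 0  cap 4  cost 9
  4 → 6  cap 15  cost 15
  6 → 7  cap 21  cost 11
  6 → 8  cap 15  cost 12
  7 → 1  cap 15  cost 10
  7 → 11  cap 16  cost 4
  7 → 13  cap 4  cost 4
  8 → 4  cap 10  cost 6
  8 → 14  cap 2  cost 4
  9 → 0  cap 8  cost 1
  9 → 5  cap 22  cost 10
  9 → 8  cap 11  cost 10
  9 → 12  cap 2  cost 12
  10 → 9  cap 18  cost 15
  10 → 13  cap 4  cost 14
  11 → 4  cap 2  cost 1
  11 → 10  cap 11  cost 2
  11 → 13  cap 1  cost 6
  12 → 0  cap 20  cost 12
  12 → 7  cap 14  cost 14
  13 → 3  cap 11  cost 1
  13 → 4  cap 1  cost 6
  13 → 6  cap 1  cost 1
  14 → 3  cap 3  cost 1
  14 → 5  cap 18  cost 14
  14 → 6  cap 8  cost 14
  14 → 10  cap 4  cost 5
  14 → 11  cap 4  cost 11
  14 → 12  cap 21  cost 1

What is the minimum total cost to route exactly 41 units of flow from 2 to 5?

shortest-cost path #1: 2→13→3→9→5 push 11 @ unit cost 26 (adds 286)
shortest-cost path #2: 2→13→4→0→1→5 push 1 @ unit cost 26 (adds 26)
shortest-cost path #3: 2→13→6→7→1→5 push 1 @ unit cost 30 (adds 30)
shortest-cost path #4: 2→6→7→1→5 push 14 @ unit cost 31 (adds 434)
shortest-cost path #5: 2→6→8→14→5 push 2 @ unit cost 33 (adds 66)
shortest-cost path #6: 2→11→10→9→5 push 11 @ unit cost 41 (adds 451)
shortest-cost path #7: 2→11→4→0→14→5 push 1 @ unit cost 41 (adds 41)
total cost = 1334

Minimum cost for 41 units: 1334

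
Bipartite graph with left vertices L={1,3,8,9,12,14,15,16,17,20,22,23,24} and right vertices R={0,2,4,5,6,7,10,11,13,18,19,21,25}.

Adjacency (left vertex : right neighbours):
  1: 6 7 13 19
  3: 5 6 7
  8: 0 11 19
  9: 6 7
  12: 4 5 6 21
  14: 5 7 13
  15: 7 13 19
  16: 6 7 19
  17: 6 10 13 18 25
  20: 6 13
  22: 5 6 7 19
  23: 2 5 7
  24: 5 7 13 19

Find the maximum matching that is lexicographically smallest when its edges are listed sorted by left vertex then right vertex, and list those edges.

|M| = 9 (so the lex-smallest maximum matching has 9 edges)
process left vertices in ascending order; for each, take the smallest-labelled available neighbour that still permits 9 edges overall, or leave it unmatched if none does
lex-smallest matching: {1-6, 3-5, 8-0, 9-7, 12-4, 14-13, 15-19, 17-10, 23-2}

Lex-smallest maximum matching: {(1,6), (3,5), (8,0), (9,7), (12,4), (14,13), (15,19), (17,10), (23,2)}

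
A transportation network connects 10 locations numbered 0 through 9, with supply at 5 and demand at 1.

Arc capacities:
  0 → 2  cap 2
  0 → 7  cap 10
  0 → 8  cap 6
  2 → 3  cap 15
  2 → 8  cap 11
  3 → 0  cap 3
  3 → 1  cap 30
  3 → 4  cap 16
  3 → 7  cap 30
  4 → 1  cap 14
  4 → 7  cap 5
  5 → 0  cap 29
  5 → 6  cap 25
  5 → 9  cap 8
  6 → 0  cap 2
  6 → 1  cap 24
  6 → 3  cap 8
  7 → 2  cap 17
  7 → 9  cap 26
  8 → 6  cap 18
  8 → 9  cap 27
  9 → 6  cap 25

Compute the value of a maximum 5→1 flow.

augment #1: 5→6→1 bottleneck 24, total now 24
augment #2: 5→6→3→1 bottleneck 1, total now 25
augment #3: 5→0→2→3→1 bottleneck 2, total now 27
augment #4: 5→9→6→3→1 bottleneck 7, total now 34
augment #5: 5→0→7→2→3→1 bottleneck 10, total now 44

Maximum flow value: 44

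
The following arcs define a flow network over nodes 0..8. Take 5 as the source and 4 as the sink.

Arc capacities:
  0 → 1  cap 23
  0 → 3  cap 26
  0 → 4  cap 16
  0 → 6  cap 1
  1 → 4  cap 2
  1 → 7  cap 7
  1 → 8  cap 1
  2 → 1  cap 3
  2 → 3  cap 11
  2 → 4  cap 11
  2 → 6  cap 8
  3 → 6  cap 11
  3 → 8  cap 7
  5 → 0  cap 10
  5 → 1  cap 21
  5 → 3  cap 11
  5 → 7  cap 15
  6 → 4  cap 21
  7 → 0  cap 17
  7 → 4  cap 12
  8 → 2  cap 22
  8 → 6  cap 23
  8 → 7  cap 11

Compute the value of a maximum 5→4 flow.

augment #1: 5→0→4 bottleneck 10, total now 10
augment #2: 5→1→4 bottleneck 2, total now 12
augment #3: 5→7→4 bottleneck 12, total now 24
augment #4: 5→3→6→4 bottleneck 11, total now 35
augment #5: 5→7→0→4 bottleneck 3, total now 38
augment #6: 5→1→7→0→4 bottleneck 3, total now 41
augment #7: 5→1→8→2→4 bottleneck 1, total now 42
augment #8: 5→1→7→0→6→4 bottleneck 1, total now 43
augment #9: 5→1→7→0→3→8→2→4 bottleneck 3, total now 46

Maximum flow value: 46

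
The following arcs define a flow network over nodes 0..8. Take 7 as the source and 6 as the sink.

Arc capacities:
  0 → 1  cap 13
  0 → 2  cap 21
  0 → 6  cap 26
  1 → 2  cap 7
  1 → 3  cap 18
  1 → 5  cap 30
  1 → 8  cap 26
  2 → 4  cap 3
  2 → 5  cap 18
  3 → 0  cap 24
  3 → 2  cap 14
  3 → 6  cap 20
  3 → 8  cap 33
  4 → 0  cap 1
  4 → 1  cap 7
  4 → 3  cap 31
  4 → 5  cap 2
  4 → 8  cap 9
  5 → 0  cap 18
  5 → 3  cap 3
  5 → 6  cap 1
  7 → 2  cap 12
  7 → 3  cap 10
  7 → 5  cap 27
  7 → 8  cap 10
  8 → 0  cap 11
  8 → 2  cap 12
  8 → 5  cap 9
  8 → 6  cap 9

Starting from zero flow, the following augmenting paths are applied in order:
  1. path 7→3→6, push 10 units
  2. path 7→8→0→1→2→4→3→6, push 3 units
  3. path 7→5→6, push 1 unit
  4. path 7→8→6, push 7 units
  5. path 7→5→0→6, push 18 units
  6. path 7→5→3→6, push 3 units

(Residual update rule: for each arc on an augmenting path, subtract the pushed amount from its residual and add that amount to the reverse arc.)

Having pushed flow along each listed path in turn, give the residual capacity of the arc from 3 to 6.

after path 1 (7→3→6, push 10): res(3,6)=10
after path 2 (7→8→0→1→2→4→3→6, push 3): res(3,6)=7
after path 3 (7→5→6, push 1): res(3,6)=7
after path 4 (7→8→6, push 7): res(3,6)=7
after path 5 (7→5→0→6, push 18): res(3,6)=7
after path 6 (7→5→3→6, push 3): res(3,6)=4

Residual capacity of (3,6): 4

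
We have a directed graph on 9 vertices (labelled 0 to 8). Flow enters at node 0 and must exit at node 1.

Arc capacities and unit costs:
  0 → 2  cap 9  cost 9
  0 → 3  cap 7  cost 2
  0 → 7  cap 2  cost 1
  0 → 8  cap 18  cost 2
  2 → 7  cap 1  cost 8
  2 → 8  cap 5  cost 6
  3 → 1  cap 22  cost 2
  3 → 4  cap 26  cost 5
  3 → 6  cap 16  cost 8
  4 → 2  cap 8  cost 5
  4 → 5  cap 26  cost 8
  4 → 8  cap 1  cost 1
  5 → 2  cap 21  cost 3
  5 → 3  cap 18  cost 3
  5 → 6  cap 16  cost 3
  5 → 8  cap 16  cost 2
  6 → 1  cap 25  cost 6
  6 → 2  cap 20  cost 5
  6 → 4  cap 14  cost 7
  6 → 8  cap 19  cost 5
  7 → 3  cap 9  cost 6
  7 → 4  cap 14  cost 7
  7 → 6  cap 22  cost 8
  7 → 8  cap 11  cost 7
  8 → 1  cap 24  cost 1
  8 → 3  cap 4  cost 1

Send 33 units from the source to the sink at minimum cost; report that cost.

shortest-cost path #1: 0→8→1 push 18 @ unit cost 3 (adds 54)
shortest-cost path #2: 0→3→1 push 7 @ unit cost 4 (adds 28)
shortest-cost path #3: 0→7→8→1 push 2 @ unit cost 9 (adds 18)
shortest-cost path #4: 0→2→8→1 push 4 @ unit cost 16 (adds 64)
shortest-cost path #5: 0→2→8→7→3→1 push 1 @ unit cost 16 (adds 16)
shortest-cost path #6: 0→2→7→3→1 push 1 @ unit cost 25 (adds 25)
total cost = 205

Minimum cost for 33 units: 205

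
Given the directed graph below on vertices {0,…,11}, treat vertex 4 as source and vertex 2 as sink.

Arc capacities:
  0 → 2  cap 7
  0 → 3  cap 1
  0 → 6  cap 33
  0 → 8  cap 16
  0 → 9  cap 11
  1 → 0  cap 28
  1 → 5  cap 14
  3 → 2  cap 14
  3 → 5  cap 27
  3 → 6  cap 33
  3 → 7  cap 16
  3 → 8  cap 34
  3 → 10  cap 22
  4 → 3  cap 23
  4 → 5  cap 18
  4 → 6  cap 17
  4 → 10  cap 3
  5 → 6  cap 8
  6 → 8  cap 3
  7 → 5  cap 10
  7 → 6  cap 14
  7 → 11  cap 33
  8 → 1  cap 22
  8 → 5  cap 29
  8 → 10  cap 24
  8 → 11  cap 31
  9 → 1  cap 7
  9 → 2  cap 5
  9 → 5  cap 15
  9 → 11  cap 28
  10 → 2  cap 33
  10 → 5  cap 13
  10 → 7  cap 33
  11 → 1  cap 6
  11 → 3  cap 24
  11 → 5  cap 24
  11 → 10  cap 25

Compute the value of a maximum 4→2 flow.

Maximum flow value: 29

augment #1: 4→3→2 bottleneck 14, total now 14
augment #2: 4→10→2 bottleneck 3, total now 17
augment #3: 4→3→10→2 bottleneck 9, total now 26
augment #4: 4→6→8→10→2 bottleneck 3, total now 29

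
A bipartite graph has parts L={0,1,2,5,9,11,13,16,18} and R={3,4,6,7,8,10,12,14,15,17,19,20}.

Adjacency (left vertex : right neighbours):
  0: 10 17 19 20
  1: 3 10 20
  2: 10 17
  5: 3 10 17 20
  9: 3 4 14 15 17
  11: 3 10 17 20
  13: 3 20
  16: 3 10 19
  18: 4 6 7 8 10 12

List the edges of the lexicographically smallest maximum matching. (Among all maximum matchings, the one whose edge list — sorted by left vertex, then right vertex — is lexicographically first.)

Lex-smallest maximum matching: {(0,10), (1,3), (2,17), (5,20), (9,4), (16,19), (18,6)}

|M| = 7 (so the lex-smallest maximum matching has 7 edges)
process left vertices in ascending order; for each, take the smallest-labelled available neighbour that still permits 7 edges overall, or leave it unmatched if none does
lex-smallest matching: {0-10, 1-3, 2-17, 5-20, 9-4, 16-19, 18-6}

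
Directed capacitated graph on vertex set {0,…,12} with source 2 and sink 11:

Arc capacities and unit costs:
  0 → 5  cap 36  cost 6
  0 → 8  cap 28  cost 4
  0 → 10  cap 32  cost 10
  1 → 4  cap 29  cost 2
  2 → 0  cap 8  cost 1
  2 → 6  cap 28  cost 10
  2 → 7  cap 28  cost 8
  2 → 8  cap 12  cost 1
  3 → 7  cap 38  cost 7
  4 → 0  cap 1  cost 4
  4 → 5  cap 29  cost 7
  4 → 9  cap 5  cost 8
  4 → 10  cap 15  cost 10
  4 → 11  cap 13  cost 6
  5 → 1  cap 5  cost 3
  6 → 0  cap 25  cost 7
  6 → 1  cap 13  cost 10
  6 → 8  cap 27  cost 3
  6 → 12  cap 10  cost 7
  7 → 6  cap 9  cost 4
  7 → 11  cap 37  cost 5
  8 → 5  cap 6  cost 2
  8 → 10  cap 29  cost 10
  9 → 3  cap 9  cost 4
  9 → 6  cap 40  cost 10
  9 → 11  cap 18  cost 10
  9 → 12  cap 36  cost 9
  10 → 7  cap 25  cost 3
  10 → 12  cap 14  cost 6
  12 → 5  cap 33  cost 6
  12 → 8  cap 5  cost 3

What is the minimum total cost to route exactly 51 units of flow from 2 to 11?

shortest-cost path #1: 2→7→11 push 28 @ unit cost 13 (adds 364)
shortest-cost path #2: 2→8→5→1→4→11 push 5 @ unit cost 14 (adds 70)
shortest-cost path #3: 2→8→10→7→11 push 7 @ unit cost 19 (adds 133)
shortest-cost path #4: 2→0→10→7→11 push 2 @ unit cost 19 (adds 38)
shortest-cost path #5: 2→6→1→4→11 push 8 @ unit cost 28 (adds 224)
shortest-cost path #6: 2→6→1→4→9→11 push 1 @ unit cost 40 (adds 40)
total cost = 869

Minimum cost for 51 units: 869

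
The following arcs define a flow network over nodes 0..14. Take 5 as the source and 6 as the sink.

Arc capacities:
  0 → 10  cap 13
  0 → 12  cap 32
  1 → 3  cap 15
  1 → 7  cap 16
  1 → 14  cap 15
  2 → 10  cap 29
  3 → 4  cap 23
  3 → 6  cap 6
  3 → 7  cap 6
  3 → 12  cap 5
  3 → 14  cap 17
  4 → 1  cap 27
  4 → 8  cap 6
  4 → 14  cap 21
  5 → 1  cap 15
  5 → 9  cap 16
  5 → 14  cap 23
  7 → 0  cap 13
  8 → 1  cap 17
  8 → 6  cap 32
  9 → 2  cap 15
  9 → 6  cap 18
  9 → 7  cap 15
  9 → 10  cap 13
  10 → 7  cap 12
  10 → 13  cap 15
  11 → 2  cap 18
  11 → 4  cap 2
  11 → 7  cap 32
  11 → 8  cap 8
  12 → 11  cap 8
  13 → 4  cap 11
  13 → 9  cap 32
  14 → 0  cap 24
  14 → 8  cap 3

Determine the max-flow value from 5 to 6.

Maximum flow value: 41

augment #1: 5→9→6 bottleneck 16, total now 16
augment #2: 5→1→3→6 bottleneck 6, total now 22
augment #3: 5→14→8→6 bottleneck 3, total now 25
augment #4: 5→1→3→4→8→6 bottleneck 6, total now 31
augment #5: 5→1→3→12→11→8→6 bottleneck 3, total now 34
augment #6: 5→14→0→10→13→9→6 bottleneck 2, total now 36
augment #7: 5→14→0→12→11→8→6 bottleneck 5, total now 41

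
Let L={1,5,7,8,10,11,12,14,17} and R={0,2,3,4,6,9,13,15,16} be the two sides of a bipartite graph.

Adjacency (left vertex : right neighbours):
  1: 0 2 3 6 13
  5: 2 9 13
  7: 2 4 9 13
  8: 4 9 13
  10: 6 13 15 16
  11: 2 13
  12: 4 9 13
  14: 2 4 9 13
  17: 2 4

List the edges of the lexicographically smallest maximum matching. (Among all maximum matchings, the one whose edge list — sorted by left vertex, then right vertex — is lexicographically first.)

Lex-smallest maximum matching: {(1,0), (5,2), (7,4), (8,9), (10,6), (11,13)}

|M| = 6 (so the lex-smallest maximum matching has 6 edges)
process left vertices in ascending order; for each, take the smallest-labelled available neighbour that still permits 6 edges overall, or leave it unmatched if none does
lex-smallest matching: {1-0, 5-2, 7-4, 8-9, 10-6, 11-13}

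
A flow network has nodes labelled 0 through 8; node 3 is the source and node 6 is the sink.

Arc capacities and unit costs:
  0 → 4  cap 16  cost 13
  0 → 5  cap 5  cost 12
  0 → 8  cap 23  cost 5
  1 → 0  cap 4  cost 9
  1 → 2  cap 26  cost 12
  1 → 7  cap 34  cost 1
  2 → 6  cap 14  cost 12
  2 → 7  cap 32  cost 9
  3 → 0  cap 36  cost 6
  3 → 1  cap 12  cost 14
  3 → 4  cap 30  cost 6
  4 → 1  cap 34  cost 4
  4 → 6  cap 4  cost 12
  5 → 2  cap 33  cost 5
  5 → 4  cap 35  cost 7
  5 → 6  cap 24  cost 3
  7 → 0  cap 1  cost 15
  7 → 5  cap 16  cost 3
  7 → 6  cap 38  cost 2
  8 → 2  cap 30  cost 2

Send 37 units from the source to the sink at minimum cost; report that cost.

Minimum cost for 37 units: 521

shortest-cost path #1: 3→4→1→7→6 push 30 @ unit cost 13 (adds 390)
shortest-cost path #2: 3→1→7→6 push 4 @ unit cost 17 (adds 68)
shortest-cost path #3: 3→0→5→6 push 3 @ unit cost 21 (adds 63)
total cost = 521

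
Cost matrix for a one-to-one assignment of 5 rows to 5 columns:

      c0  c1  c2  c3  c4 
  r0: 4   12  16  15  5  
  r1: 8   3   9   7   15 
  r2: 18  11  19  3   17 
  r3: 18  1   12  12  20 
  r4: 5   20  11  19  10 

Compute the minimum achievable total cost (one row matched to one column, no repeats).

Minimum assignment cost: 23

optimal assignment: row0→col4 (cost 5), row1→col2 (cost 9), row2→col3 (cost 3), row3→col1 (cost 1), row4→col0 (cost 5)
total = 5 + 9 + 3 + 1 + 5 = 23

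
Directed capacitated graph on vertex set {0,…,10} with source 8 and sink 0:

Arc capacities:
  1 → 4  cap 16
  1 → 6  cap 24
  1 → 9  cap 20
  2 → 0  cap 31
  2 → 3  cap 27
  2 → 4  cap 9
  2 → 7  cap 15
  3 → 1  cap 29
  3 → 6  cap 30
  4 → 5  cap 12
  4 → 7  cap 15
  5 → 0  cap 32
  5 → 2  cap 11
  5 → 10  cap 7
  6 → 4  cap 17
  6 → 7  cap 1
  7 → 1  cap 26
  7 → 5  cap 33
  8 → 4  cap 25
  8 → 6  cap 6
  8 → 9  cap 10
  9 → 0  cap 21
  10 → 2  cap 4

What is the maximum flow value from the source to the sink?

augment #1: 8→9→0 bottleneck 10, total now 10
augment #2: 8→4→5→0 bottleneck 12, total now 22
augment #3: 8→4→7→5→0 bottleneck 13, total now 35
augment #4: 8→6→7→5→0 bottleneck 1, total now 36
augment #5: 8→6→4→7→5→0 bottleneck 2, total now 38

Maximum flow value: 38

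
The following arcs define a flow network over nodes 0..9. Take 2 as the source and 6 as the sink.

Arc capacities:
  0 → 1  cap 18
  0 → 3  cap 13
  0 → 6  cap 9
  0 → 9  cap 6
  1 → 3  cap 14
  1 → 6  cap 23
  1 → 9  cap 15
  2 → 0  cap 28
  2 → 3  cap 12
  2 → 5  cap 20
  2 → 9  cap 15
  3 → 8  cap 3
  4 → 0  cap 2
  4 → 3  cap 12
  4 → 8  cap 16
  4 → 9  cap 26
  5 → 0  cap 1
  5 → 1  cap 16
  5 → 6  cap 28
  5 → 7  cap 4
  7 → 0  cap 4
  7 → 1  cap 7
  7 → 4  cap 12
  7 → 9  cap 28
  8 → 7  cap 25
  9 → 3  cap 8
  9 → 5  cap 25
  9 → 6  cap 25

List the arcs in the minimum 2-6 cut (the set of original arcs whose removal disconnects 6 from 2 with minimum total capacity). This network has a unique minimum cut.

augment #1: 2→0→6 push 9
augment #2: 2→5→6 push 20
augment #3: 2→9→6 push 15
augment #4: 2→0→1→6 push 18
augment #5: 2→0→9→6 push 1
augment #6: 2→3→8→7→1→6 push 3
max flow = 66; residual-reachable set from 2 gives S-side
cut edges (S→T): {(2,0), (2,5), (2,9), (3,8)} total cap 66

Min-cut arcs: {(2,0), (2,5), (2,9), (3,8)} (total capacity 66)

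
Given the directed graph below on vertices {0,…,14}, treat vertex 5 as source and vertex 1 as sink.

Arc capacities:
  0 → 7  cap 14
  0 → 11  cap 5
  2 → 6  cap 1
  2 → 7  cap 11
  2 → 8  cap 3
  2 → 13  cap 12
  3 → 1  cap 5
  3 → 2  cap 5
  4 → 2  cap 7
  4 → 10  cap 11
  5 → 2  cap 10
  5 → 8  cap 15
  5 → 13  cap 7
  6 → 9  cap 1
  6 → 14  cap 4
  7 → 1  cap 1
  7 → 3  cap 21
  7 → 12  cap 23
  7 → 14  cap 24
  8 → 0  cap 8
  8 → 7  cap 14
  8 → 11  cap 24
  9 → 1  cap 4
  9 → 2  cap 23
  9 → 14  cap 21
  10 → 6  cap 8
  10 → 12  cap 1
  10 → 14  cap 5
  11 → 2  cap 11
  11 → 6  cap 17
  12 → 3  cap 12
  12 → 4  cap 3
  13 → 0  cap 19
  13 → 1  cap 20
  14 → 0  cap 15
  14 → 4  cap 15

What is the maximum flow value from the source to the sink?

Maximum flow value: 26

augment #1: 5→13→1 bottleneck 7, total now 7
augment #2: 5→2→7→1 bottleneck 1, total now 8
augment #3: 5→2→13→1 bottleneck 9, total now 17
augment #4: 5→8→7→3→1 bottleneck 5, total now 22
augment #5: 5→8→7→2→13→1 bottleneck 1, total now 23
augment #6: 5→8→11→2→13→1 bottleneck 2, total now 25
augment #7: 5→8→11→6→9→1 bottleneck 1, total now 26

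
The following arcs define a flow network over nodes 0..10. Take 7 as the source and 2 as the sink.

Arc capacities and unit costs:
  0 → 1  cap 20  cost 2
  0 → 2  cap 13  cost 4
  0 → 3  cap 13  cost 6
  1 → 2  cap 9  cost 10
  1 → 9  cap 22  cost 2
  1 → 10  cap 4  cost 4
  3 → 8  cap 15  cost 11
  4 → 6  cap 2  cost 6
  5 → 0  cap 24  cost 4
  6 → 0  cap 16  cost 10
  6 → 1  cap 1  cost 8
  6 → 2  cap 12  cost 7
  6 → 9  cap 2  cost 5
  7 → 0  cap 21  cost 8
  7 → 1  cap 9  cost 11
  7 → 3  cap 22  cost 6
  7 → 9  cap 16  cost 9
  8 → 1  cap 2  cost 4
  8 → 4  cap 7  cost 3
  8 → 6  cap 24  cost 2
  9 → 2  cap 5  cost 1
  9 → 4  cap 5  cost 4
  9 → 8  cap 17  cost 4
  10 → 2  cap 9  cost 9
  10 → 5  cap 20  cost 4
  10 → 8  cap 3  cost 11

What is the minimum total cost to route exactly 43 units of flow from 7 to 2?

Minimum cost for 43 units: 751

shortest-cost path #1: 7→9→2 push 5 @ unit cost 10 (adds 50)
shortest-cost path #2: 7→0→2 push 13 @ unit cost 12 (adds 156)
shortest-cost path #3: 7→0→1→2 push 8 @ unit cost 20 (adds 160)
shortest-cost path #4: 7→1→2 push 1 @ unit cost 21 (adds 21)
shortest-cost path #5: 7→9→8→6→2 push 11 @ unit cost 22 (adds 242)
shortest-cost path #6: 7→1→10→2 push 4 @ unit cost 24 (adds 96)
shortest-cost path #7: 7→3→8→6→2 push 1 @ unit cost 26 (adds 26)
total cost = 751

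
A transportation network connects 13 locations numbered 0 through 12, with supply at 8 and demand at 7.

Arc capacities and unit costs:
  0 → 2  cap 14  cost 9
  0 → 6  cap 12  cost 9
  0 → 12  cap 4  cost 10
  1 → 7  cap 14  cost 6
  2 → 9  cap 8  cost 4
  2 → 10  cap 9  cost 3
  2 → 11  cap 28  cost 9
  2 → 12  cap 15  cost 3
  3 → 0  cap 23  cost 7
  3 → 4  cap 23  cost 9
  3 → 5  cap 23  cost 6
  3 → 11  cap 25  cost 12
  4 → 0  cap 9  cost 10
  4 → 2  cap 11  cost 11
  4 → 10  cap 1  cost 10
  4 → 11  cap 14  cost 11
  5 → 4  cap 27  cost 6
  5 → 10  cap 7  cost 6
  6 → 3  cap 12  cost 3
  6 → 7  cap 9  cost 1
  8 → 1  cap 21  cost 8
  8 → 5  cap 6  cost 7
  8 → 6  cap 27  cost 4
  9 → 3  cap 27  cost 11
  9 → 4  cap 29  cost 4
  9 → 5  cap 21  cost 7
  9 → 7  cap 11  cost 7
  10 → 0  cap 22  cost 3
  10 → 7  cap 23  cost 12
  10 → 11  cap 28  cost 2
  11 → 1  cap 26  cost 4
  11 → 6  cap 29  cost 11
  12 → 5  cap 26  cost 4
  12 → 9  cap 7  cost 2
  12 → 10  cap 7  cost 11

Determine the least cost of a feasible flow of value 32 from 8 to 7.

shortest-cost path #1: 8→6→7 push 9 @ unit cost 5 (adds 45)
shortest-cost path #2: 8→1→7 push 14 @ unit cost 14 (adds 196)
shortest-cost path #3: 8→5→10→7 push 6 @ unit cost 25 (adds 150)
shortest-cost path #4: 8→6→3→5→10→7 push 1 @ unit cost 31 (adds 31)
shortest-cost path #5: 8→6→3→0→12→9→7 push 2 @ unit cost 33 (adds 66)
total cost = 488

Minimum cost for 32 units: 488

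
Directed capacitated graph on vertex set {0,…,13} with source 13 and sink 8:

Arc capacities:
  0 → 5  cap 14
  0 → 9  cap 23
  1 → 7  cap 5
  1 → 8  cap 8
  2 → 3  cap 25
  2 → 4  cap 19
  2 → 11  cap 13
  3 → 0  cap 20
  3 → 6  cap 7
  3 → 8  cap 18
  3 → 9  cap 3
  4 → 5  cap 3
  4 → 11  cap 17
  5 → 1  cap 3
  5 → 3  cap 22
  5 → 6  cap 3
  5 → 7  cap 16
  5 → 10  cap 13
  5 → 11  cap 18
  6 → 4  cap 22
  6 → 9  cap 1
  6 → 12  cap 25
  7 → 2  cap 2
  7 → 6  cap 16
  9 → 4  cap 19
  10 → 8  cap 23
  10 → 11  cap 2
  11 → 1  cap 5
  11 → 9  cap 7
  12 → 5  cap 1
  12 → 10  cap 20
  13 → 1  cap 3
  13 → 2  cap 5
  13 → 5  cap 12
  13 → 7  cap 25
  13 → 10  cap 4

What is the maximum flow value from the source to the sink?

Maximum flow value: 42

augment #1: 13→1→8 bottleneck 3, total now 3
augment #2: 13→10→8 bottleneck 4, total now 7
augment #3: 13→2→3→8 bottleneck 5, total now 12
augment #4: 13→5→1→8 bottleneck 3, total now 15
augment #5: 13→5→3→8 bottleneck 9, total now 24
augment #6: 13→7→2→3→8 bottleneck 2, total now 26
augment #7: 13→7→6→12→10→8 bottleneck 16, total now 42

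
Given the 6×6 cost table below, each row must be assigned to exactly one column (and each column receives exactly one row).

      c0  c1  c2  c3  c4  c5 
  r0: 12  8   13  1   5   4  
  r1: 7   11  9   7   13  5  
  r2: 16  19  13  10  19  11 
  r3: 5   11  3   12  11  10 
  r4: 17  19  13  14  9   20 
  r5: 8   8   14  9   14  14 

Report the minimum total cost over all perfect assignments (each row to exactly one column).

optimal assignment: row0→col3 (cost 1), row1→col0 (cost 7), row2→col5 (cost 11), row3→col2 (cost 3), row4→col4 (cost 9), row5→col1 (cost 8)
total = 1 + 7 + 11 + 3 + 9 + 8 = 39

Minimum assignment cost: 39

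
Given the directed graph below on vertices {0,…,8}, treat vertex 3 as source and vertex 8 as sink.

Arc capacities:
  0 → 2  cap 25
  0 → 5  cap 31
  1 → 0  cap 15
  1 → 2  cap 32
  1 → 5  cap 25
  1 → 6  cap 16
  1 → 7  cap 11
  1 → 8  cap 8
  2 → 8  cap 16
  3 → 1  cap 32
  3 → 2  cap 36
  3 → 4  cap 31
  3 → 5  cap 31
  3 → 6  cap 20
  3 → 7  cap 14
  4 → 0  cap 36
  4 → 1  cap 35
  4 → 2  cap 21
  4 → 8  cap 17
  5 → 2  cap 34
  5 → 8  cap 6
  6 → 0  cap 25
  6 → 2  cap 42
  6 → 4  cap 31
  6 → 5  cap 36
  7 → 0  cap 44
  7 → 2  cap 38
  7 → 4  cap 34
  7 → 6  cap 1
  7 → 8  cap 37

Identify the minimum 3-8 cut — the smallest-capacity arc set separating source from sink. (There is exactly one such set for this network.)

augment #1: 3→1→8 push 8
augment #2: 3→2→8 push 16
augment #3: 3→4→8 push 17
augment #4: 3→5→8 push 6
augment #5: 3→7→8 push 14
augment #6: 3→1→7→8 push 11
max flow = 72; residual-reachable set from 3 gives S-side
cut edges (S→T): {(1,7), (1,8), (2,8), (3,7), (4,8), (5,8)} total cap 72

Min-cut arcs: {(1,7), (1,8), (2,8), (3,7), (4,8), (5,8)} (total capacity 72)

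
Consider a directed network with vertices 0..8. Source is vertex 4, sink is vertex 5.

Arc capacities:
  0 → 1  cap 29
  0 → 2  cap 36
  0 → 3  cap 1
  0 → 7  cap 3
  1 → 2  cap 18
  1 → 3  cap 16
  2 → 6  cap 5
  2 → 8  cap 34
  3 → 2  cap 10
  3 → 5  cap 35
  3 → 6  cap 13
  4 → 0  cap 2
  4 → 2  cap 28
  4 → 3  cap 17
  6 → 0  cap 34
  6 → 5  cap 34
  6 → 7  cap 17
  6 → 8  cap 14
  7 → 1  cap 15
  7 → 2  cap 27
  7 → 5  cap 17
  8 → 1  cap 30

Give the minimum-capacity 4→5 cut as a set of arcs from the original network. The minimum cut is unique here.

Min-cut arcs: {(1,3), (2,6), (4,0), (4,3)} (total capacity 40)

augment #1: 4→3→5 push 17
augment #2: 4→0→3→5 push 1
augment #3: 4→0→7→5 push 1
augment #4: 4→2→6→5 push 5
augment #5: 4→2→8→1→3→5 push 16
max flow = 40; residual-reachable set from 4 gives S-side
cut edges (S→T): {(1,3), (2,6), (4,0), (4,3)} total cap 40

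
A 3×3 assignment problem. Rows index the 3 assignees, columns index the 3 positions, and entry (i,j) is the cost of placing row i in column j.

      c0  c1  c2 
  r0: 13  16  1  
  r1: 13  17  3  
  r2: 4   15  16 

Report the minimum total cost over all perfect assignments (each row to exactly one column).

optimal assignment: row0→col2 (cost 1), row1→col1 (cost 17), row2→col0 (cost 4)
total = 1 + 17 + 4 = 22

Minimum assignment cost: 22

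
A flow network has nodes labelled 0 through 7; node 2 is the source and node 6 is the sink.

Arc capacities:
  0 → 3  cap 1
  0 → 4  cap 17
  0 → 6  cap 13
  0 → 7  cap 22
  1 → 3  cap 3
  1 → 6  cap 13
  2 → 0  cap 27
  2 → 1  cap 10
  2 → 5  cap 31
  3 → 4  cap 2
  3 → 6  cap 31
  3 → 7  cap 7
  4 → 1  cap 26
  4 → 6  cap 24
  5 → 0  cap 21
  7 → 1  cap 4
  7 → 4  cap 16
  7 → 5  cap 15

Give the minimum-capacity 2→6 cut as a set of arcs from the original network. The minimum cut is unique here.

Min-cut arcs: {(0,3), (0,6), (1,3), (1,6), (4,6)} (total capacity 54)

augment #1: 2→0→6 push 13
augment #2: 2→1→6 push 10
augment #3: 2→0→3→6 push 1
augment #4: 2→0→4→6 push 13
augment #5: 2→5→0→4→6 push 4
augment #6: 2→5→0→7→1→6 push 3
augment #7: 2→5→0→7→4→6 push 7
augment #8: 2→5→0→7→1→3→6 push 1
augment #9: 2→5→0→7→4→1→3→6 push 2
max flow = 54; residual-reachable set from 2 gives S-side
cut edges (S→T): {(0,3), (0,6), (1,3), (1,6), (4,6)} total cap 54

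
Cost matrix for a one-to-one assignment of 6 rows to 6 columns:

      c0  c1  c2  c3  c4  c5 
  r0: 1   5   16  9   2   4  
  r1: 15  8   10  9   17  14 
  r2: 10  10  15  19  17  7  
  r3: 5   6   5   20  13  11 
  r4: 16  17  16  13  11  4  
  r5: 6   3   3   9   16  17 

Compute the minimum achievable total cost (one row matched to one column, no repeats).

Minimum assignment cost: 33

one of 2 optimal assignments: row0→col4 (cost 2), row1→col3 (cost 9), row2→col0 (cost 10), row3→col2 (cost 5), row4→col5 (cost 4), row5→col1 (cost 3)
total = 2 + 9 + 10 + 5 + 4 + 3 = 33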